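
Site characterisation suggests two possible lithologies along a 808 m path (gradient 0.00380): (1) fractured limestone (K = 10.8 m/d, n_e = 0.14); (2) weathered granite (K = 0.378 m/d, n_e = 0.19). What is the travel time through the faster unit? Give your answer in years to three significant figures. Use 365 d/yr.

Unit 1 (fractured limestone): v = 10.8×0.0038/0.14 = 0.2931 m/d, t = 808/0.2931 = 2756 d
Unit 2 (weathered granite): v = 0.378×0.0038/0.19 = 0.007560 m/d, t = 808/0.007560 = 106900 d
Faster: 2756 d / 365 = 7.55 yr

7.55 years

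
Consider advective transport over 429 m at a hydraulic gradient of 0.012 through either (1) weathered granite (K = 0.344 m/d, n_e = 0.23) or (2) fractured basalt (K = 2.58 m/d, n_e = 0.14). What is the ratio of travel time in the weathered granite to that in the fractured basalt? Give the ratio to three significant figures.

Unit 1 (weathered granite): v = 0.344×0.012/0.23 = 0.01795 m/d, t = 429/0.01795 = 23900 d
Unit 2 (fractured basalt): v = 2.58×0.012/0.14 = 0.2211 m/d, t = 429/0.2211 = 1940 d
t(weathered granite) / t(fractured basalt) = 23900/1940 = 12.3

12.3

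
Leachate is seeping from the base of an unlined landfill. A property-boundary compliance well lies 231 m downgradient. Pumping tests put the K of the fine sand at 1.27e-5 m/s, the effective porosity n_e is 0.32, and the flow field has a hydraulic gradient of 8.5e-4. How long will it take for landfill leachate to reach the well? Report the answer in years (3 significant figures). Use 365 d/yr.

K = 1.27e-5 m/s × 86400 s/d = 1.097 m/d
Darcy flux q = K·i = 1.097 × 8.5e-4 = 9.327e-4 m/d
Average linear velocity = 9.327e-4 / 0.32 = 0.002915 m/d
t = L / v = 231 / 0.002915 = 79250 d
   = 79250 / 365 = 217 yr

217 years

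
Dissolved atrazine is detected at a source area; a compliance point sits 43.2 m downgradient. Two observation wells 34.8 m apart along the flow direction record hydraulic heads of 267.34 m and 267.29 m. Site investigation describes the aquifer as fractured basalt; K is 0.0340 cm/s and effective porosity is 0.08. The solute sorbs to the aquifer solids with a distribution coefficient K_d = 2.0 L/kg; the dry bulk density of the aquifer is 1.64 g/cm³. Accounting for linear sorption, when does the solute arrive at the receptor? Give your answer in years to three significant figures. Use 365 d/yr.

Hydraulic gradient i = (267.34 − 267.29) / 34.8 = 0.05 / 34.8 = 0.001437
K = 0.0340 cm/s × 864 = 29.38 m/d
Specific discharge q = 29.38 × 0.001437 = 0.04221 m/d
Average linear velocity = 0.04221 / 0.08 = 0.5276 m/d
Retardation R = 1 + ρ_b·K_d/n = 1 + 1.64×2.0/0.08 = 42.00
Contaminant velocity v_c = v/R = 0.5276/42.00 = 0.01256 m/d
t = L/v_c = 43.2/0.01256 = 3439 d
   = 3439/365 = 9.42 yr

9.42 years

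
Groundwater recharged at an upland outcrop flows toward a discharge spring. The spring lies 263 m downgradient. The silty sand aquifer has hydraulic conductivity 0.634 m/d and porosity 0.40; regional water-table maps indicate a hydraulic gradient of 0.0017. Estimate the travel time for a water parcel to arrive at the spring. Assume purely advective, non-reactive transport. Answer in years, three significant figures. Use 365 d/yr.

Specific discharge q = 0.634 × 0.0017 = 0.001078 m/d
Seepage velocity v = q / n = 0.001078 / 0.40 = 0.002694 m/d
t = L / v = 263 / 0.002694 = 97610 d
   = 97610 / 365 = 267 yr

267 years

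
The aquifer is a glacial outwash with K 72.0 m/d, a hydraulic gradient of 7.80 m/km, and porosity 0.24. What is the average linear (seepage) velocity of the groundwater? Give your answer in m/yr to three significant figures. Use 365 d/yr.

q = Ki = 72.0 × 0.0078 = 0.5616 m/d
Seepage velocity v = q / n = 0.5616 / 0.24 = 2.340 m/d
   = 2.340 × 365 = 854 m/yr

854 m/yr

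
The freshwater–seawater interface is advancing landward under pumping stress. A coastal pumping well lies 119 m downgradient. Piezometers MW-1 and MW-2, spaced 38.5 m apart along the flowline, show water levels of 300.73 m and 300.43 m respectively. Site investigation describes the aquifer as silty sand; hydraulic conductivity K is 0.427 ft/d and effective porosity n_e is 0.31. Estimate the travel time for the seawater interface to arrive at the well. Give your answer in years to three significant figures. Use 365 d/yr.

99.7 years

Hydraulic gradient i = (300.73 − 300.43) / 38.5 = 0.30 / 38.5 = 0.007792
K = 0.427 ft/d × 0.3048 = 0.1301 m/d
q = Ki = 0.1301 × 0.007792 = 0.001014 m/d
Average linear velocity = 0.001014 / 0.31 = 0.003271 m/d
t = L / v = 119 / 0.003271 = 36380 d
   = 36380 / 365 = 99.7 yr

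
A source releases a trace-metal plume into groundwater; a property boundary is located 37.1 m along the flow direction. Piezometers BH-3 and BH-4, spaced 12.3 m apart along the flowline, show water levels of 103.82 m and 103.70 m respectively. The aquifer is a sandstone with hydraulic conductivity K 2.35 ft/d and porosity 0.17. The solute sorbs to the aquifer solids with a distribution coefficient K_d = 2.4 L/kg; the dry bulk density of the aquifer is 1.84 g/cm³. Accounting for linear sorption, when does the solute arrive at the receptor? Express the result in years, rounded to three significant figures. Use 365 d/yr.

66.7 years

Hydraulic gradient i = (103.82 − 103.70) / 12.3 = 0.12 / 12.3 = 0.009756
K = 2.35 ft/d × 0.3048 = 0.7163 m/d
Darcy flux q = K·i = 0.7163 × 0.009756 = 0.006988 m/d
Average linear velocity = 0.006988 / 0.17 = 0.04111 m/d
Retardation R = 1 + ρ_b·K_d/n = 1 + 1.84×2.4/0.17 = 26.98
Contaminant velocity v_c = v/R = 0.04111/26.98 = 0.001524 m/d
t = L/v_c = 37.1/0.001524 = 24350 d
   = 24350/365 = 66.7 yr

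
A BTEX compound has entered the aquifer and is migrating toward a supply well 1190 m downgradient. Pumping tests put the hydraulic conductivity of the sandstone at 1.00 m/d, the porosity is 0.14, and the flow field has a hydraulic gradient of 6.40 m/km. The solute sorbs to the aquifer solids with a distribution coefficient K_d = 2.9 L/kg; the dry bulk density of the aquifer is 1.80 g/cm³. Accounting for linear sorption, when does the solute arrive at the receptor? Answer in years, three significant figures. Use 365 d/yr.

q = Ki = 1.00 × 0.0064 = 0.006400 m/d
Average linear velocity = 0.006400 / 0.14 = 0.04571 m/d
Retardation R = 1 + ρ_b·K_d/n = 1 + 1.80×2.9/0.14 = 38.29
Contaminant velocity v_c = v/R = 0.04571/38.29 = 0.001194 m/d
t = L/v_c = 1190/0.001194 = 996600 d
   = 996600/365 = 2730 yr

2730 years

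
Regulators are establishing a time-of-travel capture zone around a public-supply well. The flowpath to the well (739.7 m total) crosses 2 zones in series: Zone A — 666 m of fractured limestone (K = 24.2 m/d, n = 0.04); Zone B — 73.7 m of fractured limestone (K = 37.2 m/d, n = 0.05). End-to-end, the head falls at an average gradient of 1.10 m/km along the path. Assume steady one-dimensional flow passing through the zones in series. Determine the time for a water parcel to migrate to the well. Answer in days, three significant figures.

Steady 1-D flow in series ⇒ the Darcy flux q is identical in every zone and the zone head losses add (resistances L/K in series).
Σ(L/K) = 666/24.2 + 73.7/37.2 = 27.52 + 1.981 = 29.50 d
K_eq = L_total / Σ(L/K) = 739.7 / 29.50 = 25.07 m/d
q = K_eq · i = 25.07 × 0.0011 = 0.02758 m/d (same in every zone)
Zone A: v = q/n = 0.02758/0.04 = 0.6895 m/d → t_A = 666/0.6895 = 965.9 d
Zone B: v = q/n = 0.02758/0.05 = 0.5516 m/d → t_B = 73.7/0.5516 = 133.6 d
Total t = 965.9 + 133.6 = 1100 d

1100 days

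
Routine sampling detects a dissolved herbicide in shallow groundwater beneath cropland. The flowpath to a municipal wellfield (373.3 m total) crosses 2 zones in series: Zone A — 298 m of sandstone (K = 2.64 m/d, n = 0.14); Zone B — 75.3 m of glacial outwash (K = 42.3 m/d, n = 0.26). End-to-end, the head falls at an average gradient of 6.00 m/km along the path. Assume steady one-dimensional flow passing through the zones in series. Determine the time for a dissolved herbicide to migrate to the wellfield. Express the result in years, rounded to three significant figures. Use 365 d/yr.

Continuity: the same q passes through each zone, so ΔH = q·Σ(L_j/K_j) — the zones act as resistances in series.
Σ(L/K) = 298/2.64 + 75.3/42.3 = 112.9 + 1.780 = 114.7 d
K_eq = L_total / Σ(L/K) = 373.3 / 114.7 = 3.256 m/d
q = K_eq · i = 3.256 × 0.0060 = 0.01953 m/d (same in every zone)
Zone A: v = q/n = 0.01953/0.14 = 0.1395 m/d → t_A = 298/0.1395 = 2136 d
Zone B: v = q/n = 0.01953/0.26 = 0.07513 m/d → t_B = 75.3/0.07513 = 1002 d
Total t = 2136 + 1002 = 3138 d
   = 3138 / 365 = 8.60 yr

8.60 years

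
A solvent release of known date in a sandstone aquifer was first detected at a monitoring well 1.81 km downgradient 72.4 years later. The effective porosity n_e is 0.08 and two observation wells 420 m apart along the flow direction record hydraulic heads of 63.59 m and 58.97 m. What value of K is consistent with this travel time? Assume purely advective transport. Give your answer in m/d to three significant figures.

Hydraulic gradient i = (63.59 − 58.97) / 420 = 4.62 / 420 = 0.01100
t = 72.4 years = 26430 d
L = 1.81 km = 1810 m
v = L / t = 1810 / 26430 = 0.06849 m/d
K = v · n / i = 0.06849 × 0.08 / 0.01100 = 0.498 m/d

0.498 m/d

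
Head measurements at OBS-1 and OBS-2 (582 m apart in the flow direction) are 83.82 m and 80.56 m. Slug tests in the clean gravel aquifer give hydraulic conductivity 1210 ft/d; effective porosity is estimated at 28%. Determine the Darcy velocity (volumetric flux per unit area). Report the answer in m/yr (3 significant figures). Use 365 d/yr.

754 m/yr

Hydraulic gradient i = (83.82 − 80.56) / 582 = 3.26 / 582 = 0.005601
K = 1210 ft/d × 0.3048 = 368.8 m/d
Darcy flux q = K·i = 368.8 × 0.005601 = 2.066 m/d
   = 2.066 × 365 = 754 m/yr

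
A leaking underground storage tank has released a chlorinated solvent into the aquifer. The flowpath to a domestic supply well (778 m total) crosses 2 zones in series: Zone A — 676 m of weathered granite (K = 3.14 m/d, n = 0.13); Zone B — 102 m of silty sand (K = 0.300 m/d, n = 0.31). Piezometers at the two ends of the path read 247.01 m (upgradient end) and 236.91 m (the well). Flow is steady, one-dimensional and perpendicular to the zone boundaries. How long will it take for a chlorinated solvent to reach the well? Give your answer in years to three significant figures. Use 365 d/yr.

18.0 years

Total head drop ΔH = 247.01 − 236.91 = 10.10 m
Continuity: the same q passes through each zone, so ΔH = q·Σ(L_j/K_j) — the zones act as resistances in series.
Σ(L/K) = 676/3.14 + 102/0.300 = 215.3 + 340.0 = 555.3 d
q = ΔH / Σ(L/K) = 10.10 / 555.3 = 0.01819 m/d (same in every zone)
Zone A: v = q/n = 0.01819/0.13 = 0.1399 m/d → t_A = 676/0.1399 = 4832 d
Zone B: v = q/n = 0.01819/0.31 = 0.05867 m/d → t_B = 102/0.05867 = 1738 d
Total t = 4832 + 1738 = 6570 d
   = 6570 / 365 = 18.0 yr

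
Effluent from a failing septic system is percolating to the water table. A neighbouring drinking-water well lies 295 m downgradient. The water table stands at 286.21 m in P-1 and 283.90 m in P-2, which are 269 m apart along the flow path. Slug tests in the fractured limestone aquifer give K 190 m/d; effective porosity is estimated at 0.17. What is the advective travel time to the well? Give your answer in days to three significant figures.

Hydraulic gradient i = (286.21 − 283.90) / 269 = 2.31 / 269 = 0.008587
Darcy flux q = K·i = 190 × 0.008587 = 1.632 m/d
v_s = q/n_e = 1.632/0.17 = 9.598 m/d
t = L / v = 295 / 9.598 = 30.74 d

30.7 days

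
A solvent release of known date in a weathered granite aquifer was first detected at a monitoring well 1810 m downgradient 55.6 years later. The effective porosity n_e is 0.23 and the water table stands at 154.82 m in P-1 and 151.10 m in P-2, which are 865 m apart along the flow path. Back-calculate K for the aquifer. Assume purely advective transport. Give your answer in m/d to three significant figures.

4.77 m/d

Hydraulic gradient i = (154.82 − 151.10) / 865 = 3.72 / 865 = 0.004301
t = 55.6 years = 20290 d
v = L / t = 1810 / 20290 = 0.08919 m/d
K = v · n / i = 0.08919 × 0.23 / 0.004301 = 4.77 m/d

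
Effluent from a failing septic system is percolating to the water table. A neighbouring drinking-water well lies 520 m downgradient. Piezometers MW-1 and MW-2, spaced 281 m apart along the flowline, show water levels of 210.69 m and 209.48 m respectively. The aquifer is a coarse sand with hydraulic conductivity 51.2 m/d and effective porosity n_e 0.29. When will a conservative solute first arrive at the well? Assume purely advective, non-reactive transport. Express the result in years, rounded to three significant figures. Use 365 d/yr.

Hydraulic gradient i = (210.69 − 209.48) / 281 = 1.21 / 281 = 0.004306
q = Ki = 51.2 × 0.004306 = 0.2205 m/d
Average linear velocity = 0.2205 / 0.29 = 0.7602 m/d
t = L / v = 520 / 0.7602 = 684.0 d
   = 684.0 / 365 = 1.87 yr

1.87 years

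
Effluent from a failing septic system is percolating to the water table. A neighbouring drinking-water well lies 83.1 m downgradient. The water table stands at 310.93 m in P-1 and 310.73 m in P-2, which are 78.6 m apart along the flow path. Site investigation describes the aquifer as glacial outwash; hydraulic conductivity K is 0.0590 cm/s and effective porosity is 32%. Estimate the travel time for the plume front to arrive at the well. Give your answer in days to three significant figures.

Hydraulic gradient i = (310.93 − 310.73) / 78.6 = 0.20 / 78.6 = 0.002545
K = 0.0590 cm/s × 864 = 50.98 m/d
Darcy flux q = K·i = 50.98 × 0.002545 = 0.1297 m/d
v_s = q/n_e = 0.1297/0.32 = 0.4053 m/d
t = L / v = 83.1 / 0.4053 = 205.0 d

205 days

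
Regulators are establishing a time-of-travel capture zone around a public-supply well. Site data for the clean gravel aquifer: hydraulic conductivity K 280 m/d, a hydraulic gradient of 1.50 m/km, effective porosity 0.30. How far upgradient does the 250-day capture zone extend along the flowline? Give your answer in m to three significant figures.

350 m

Darcy flux q = K·i = 280 × 0.0015 = 0.4200 m/d
v_s = q/n_e = 0.4200/0.30 = 1.400 m/d
L = v × T = 1.400 × 250 = 350.0 m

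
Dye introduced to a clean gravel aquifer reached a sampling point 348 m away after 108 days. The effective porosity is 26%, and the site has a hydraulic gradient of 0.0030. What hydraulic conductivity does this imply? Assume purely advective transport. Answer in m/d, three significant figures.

v = L / t = 348 / 108 = 3.222 m/d
K = v · n / i = 3.222 × 0.26 / 0.0030 = 279 m/d

279 m/d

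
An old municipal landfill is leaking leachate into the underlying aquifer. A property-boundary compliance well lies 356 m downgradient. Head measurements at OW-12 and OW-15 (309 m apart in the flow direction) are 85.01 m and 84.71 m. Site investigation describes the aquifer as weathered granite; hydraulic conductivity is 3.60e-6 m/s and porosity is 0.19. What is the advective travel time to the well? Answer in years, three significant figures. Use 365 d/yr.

Hydraulic gradient i = (85.01 − 84.71) / 309 = 0.30 / 309 = 9.709e-4
K = 3.60e-6 m/s × 86400 s/d = 0.3110 m/d
Darcy flux q = K·i = 0.3110 × 9.709e-4 = 3.020e-4 m/d
Seepage velocity v = q / n = 3.020e-4 / 0.19 = 0.001589 m/d
t = L / v = 356 / 0.001589 = 224000 d
   = 224000 / 365 = 614 yr

614 years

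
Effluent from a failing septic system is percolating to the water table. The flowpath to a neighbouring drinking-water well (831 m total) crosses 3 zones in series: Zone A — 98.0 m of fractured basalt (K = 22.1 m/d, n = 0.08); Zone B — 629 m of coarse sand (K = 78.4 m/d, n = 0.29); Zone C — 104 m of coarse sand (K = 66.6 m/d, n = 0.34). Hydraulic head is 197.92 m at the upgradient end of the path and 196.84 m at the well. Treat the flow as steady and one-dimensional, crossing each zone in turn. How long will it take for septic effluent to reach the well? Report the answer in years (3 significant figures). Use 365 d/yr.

Total head drop ΔH = 197.92 − 196.84 = 1.08 m
Continuity: the same q passes through each zone, so ΔH = q·Σ(L_j/K_j) — the zones act as resistances in series.
Σ(L/K) = 98.0/22.1 + 629/78.4 + 104/66.6 = 4.434 + 8.023 + 1.562 = 14.02 d
q = ΔH / Σ(L/K) = 1.08 / 14.02 = 0.07704 m/d (same in every zone)
Zone A: v = q/n = 0.07704/0.08 = 0.9630 m/d → t_A = 98.0/0.9630 = 101.8 d
Zone B: v = q/n = 0.07704/0.29 = 0.2657 m/d → t_B = 629/0.2657 = 2368 d
Zone C: v = q/n = 0.07704/0.34 = 0.2266 m/d → t_C = 104/0.2266 = 459.0 d
Total t = 101.8 + 2368 + 459.0 = 2929 d
   = 2929 / 365 = 8.02 yr

8.02 years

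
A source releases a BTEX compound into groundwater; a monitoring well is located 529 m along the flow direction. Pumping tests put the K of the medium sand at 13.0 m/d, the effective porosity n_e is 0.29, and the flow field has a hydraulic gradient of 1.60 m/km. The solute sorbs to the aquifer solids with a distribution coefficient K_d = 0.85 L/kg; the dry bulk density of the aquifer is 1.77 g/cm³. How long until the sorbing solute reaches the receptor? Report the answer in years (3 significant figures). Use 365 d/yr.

125 years

Darcy flux q = K·i = 13.0 × 0.0016 = 0.02080 m/d
v_s = q/n_e = 0.02080/0.29 = 0.07172 m/d
Retardation R = 1 + ρ_b·K_d/n = 1 + 1.77×0.85/0.29 = 6.188
Contaminant velocity v_c = v/R = 0.07172/6.188 = 0.01159 m/d
t = L/v_c = 529/0.01159 = 45640 d
   = 45640/365 = 125 yr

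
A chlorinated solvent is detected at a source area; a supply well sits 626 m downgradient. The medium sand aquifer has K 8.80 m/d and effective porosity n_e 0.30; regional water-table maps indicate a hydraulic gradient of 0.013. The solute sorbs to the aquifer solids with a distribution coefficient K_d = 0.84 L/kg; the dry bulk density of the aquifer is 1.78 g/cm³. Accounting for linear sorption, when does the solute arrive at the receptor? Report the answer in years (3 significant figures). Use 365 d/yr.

Darcy flux q = K·i = 8.80 × 0.013 = 0.1144 m/d
Seepage velocity v = q / n = 0.1144 / 0.30 = 0.3813 m/d
Retardation R = 1 + ρ_b·K_d/n = 1 + 1.78×0.84/0.30 = 5.984
Contaminant velocity v_c = v/R = 0.3813/5.984 = 0.06373 m/d
t = L/v_c = 626/0.06373 = 9823 d
   = 9823/365 = 26.9 yr

26.9 years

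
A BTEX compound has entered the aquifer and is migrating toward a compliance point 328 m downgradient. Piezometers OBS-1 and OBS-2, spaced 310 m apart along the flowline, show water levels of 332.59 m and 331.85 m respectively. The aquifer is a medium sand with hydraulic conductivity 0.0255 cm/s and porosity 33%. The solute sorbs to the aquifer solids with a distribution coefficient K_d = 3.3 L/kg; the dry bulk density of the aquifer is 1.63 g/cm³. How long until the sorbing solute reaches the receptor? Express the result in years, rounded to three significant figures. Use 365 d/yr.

97.5 years

Hydraulic gradient i = (332.59 − 331.85) / 310 = 0.74 / 310 = 0.002387
K = 0.0255 cm/s × 864 = 22.03 m/d
q = Ki = 22.03 × 0.002387 = 0.05259 m/d
Seepage velocity v = q / n = 0.05259 / 0.33 = 0.1594 m/d
Retardation R = 1 + ρ_b·K_d/n = 1 + 1.63×3.3/0.33 = 17.30
Contaminant velocity v_c = v/R = 0.1594/17.30 = 0.009212 m/d
t = L/v_c = 328/0.009212 = 35600 d
   = 35600/365 = 97.5 yr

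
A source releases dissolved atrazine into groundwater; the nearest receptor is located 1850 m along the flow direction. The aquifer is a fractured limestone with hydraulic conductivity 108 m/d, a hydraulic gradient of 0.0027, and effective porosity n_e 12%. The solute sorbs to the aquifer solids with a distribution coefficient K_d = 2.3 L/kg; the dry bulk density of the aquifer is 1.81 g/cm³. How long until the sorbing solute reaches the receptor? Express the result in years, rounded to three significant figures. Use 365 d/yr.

q = Ki = 108 × 0.0027 = 0.2916 m/d
v_s = q/n_e = 0.2916/0.12 = 2.430 m/d
Retardation R = 1 + ρ_b·K_d/n = 1 + 1.81×2.3/0.12 = 35.69
Contaminant velocity v_c = v/R = 2.430/35.69 = 0.06808 m/d
t = L/v_c = 1850/0.06808 = 27170 d
   = 27170/365 = 74.4 yr

74.4 years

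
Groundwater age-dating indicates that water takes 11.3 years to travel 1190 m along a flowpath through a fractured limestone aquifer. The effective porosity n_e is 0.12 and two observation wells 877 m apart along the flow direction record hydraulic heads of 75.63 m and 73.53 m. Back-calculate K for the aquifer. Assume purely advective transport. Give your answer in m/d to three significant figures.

Hydraulic gradient i = (75.63 − 73.53) / 877 = 2.10 / 877 = 0.002395
t = 11.3 years = 4125 d
v = L / t = 1190 / 4125 = 0.2885 m/d
K = v · n / i = 0.2885 × 0.12 / 0.002395 = 14.5 m/d

14.5 m/d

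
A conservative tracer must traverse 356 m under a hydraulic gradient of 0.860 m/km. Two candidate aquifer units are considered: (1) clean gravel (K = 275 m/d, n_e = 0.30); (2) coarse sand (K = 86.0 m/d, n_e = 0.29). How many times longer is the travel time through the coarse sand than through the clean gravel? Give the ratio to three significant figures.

Unit 1 (clean gravel): v = 275×8.6e-4/0.30 = 0.7883 m/d, t = 356/0.7883 = 451.6 d
Unit 2 (coarse sand): v = 86.0×8.6e-4/0.29 = 0.2550 m/d, t = 356/0.2550 = 1396 d
t(coarse sand) / t(clean gravel) = 1396/451.6 = 3.09

3.09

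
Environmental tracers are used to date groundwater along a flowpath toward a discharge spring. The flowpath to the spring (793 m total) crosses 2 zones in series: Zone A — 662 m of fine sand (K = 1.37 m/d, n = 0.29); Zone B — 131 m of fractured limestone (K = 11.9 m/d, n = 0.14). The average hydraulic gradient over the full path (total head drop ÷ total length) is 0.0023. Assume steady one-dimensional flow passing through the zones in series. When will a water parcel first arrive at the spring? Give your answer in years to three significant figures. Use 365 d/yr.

156 years

Continuity: the same q passes through each zone, so ΔH = q·Σ(L_j/K_j) — the zones act as resistances in series.
Σ(L/K) = 662/1.37 + 131/11.9 = 483.2 + 11.01 = 494.2 d
K_eq = L_total / Σ(L/K) = 793 / 494.2 = 1.605 m/d
q = K_eq · i = 1.605 × 0.0023 = 0.003690 m/d (same in every zone)
Zone A: v = q/n = 0.003690/0.29 = 0.01273 m/d → t_A = 662/0.01273 = 52020 d
Zone B: v = q/n = 0.003690/0.14 = 0.02636 m/d → t_B = 131/0.02636 = 4970 d
Total t = 52020 + 4970 = 56990 d
   = 56990 / 365 = 156 yr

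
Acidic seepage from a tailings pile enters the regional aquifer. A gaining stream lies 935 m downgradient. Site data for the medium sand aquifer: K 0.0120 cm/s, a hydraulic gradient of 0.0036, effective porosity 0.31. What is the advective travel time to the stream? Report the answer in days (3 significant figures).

K = 0.0120 cm/s × 864 = 10.37 m/d
Specific discharge q = 10.37 × 0.0036 = 0.03732 m/d
Average linear velocity = 0.03732 / 0.31 = 0.1204 m/d
t = L / v = 935 / 0.1204 = 7766 d

7770 days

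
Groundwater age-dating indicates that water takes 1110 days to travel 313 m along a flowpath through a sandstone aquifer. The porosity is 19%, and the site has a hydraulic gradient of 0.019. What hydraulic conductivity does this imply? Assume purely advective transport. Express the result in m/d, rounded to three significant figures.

2.82 m/d

v = L / t = 313 / 1110 = 0.2820 m/d
K = v · n / i = 0.2820 × 0.19 / 0.019 = 2.82 m/d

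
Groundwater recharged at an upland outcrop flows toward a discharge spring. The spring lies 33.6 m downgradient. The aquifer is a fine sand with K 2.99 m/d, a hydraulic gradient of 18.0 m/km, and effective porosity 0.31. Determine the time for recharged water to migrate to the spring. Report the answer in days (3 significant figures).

Darcy flux q = K·i = 2.99 × 0.018 = 0.05382 m/d
Seepage velocity v = q / n = 0.05382 / 0.31 = 0.1736 m/d
t = L / v = 33.6 / 0.1736 = 193.5 d

194 days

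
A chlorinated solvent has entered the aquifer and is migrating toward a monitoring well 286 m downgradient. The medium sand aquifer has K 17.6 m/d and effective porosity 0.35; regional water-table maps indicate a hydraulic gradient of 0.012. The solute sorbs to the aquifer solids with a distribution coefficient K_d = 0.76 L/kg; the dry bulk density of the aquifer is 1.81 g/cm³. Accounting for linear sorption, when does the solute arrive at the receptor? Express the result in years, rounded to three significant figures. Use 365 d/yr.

q = Ki = 17.6 × 0.012 = 0.2112 m/d
Average linear velocity = 0.2112 / 0.35 = 0.6034 m/d
Retardation R = 1 + ρ_b·K_d/n = 1 + 1.81×0.76/0.35 = 4.930
Contaminant velocity v_c = v/R = 0.6034/4.930 = 0.1224 m/d
t = L/v_c = 286/0.1224 = 2337 d
   = 2337/365 = 6.40 yr

6.40 years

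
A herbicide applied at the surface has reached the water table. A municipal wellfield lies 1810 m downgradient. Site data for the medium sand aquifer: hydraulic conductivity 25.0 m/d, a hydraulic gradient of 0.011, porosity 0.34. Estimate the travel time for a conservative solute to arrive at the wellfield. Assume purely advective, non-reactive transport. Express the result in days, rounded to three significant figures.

q = Ki = 25.0 × 0.011 = 0.2750 m/d
Seepage velocity v = q / n = 0.2750 / 0.34 = 0.8088 m/d
t = L / v = 1810 / 0.8088 = 2238 d

2240 days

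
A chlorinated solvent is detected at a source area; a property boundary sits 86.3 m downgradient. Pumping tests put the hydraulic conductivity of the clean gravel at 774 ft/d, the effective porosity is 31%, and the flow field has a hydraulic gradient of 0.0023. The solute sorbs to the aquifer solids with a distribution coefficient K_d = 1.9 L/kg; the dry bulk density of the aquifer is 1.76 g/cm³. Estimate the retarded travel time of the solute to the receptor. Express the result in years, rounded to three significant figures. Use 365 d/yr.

1.59 years

K = 774 ft/d × 0.3048 = 235.9 m/d
q = Ki = 235.9 × 0.0023 = 0.5426 m/d
v_s = q/n_e = 0.5426/0.31 = 1.750 m/d
Retardation R = 1 + ρ_b·K_d/n = 1 + 1.76×1.9/0.31 = 11.79
Contaminant velocity v_c = v/R = 1.750/11.79 = 0.1485 m/d
t = L/v_c = 86.3/0.1485 = 581.2 d
   = 581.2/365 = 1.59 yr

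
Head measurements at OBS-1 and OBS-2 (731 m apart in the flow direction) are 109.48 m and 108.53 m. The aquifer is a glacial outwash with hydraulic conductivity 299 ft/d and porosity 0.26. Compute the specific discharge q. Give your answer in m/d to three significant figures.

Hydraulic gradient i = (109.48 − 108.53) / 731 = 0.95 / 731 = 0.001300
K = 299 ft/d × 0.3048 = 91.14 m/d
Specific discharge q = 91.14 × 0.001300 = 0.1184 m/d

0.118 m/d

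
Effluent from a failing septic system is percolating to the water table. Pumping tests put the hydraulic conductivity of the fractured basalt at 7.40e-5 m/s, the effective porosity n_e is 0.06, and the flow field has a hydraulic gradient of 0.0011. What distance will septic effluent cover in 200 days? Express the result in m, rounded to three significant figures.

23.4 m

K = 7.40e-5 m/s × 86400 s/d = 6.394 m/d
Darcy flux q = K·i = 6.394 × 0.0011 = 0.007033 m/d
v = Ki/n = 6.394·0.0011/0.06 = 0.1172 m/d
L = v × T = 0.1172 × 200 = 23.44 m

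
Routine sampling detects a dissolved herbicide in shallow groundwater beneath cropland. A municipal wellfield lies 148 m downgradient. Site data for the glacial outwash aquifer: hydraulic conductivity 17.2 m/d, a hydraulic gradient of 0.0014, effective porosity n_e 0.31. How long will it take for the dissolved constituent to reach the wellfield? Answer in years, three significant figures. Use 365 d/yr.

Specific discharge q = 17.2 × 0.0014 = 0.02408 m/d
v = Ki/n = 17.2·0.0014/0.31 = 0.07768 m/d
t = L / v = 148 / 0.07768 = 1905 d
   = 1905 / 365 = 5.22 yr

5.22 years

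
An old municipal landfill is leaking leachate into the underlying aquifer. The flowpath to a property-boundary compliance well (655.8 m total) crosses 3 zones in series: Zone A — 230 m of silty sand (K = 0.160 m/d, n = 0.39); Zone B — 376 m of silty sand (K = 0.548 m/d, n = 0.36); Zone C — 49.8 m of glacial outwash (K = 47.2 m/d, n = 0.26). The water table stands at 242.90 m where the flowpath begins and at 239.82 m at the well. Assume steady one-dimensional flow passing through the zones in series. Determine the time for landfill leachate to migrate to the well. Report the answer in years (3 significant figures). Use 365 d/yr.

450 years

Total head drop ΔH = 242.90 − 239.82 = 3.08 m
Continuity: the same q passes through each zone, so ΔH = q·Σ(L_j/K_j) — the zones act as resistances in series.
Σ(L/K) = 230/0.160 + 376/0.548 + 49.8/47.2 = 1438 + 686.1 + 1.055 = 2125 d
q = ΔH / Σ(L/K) = 3.08 / 2125 = 0.001450 m/d (same in every zone)
Zone A: v = q/n = 0.001450/0.39 = 0.003717 m/d → t_A = 230/0.003717 = 61880 d
Zone B: v = q/n = 0.001450/0.36 = 0.004027 m/d → t_B = 376/0.004027 = 93380 d
Zone C: v = q/n = 0.001450/0.26 = 0.005575 m/d → t_C = 49.8/0.005575 = 8932 d
Total t = 61880 + 93380 + 8932 = 164200 d
   = 164200 / 365 = 450 yr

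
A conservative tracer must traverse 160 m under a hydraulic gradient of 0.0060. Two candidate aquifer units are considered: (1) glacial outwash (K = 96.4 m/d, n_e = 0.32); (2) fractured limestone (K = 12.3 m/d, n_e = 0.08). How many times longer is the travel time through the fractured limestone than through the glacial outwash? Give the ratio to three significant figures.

1.96

Unit 1 (glacial outwash): v = 96.4×0.0060/0.32 = 1.808 m/d, t = 160/1.808 = 88.52 d
Unit 2 (fractured limestone): v = 12.3×0.0060/0.08 = 0.9225 m/d, t = 160/0.9225 = 173.4 d
t(fractured limestone) / t(glacial outwash) = 173.4/88.52 = 1.96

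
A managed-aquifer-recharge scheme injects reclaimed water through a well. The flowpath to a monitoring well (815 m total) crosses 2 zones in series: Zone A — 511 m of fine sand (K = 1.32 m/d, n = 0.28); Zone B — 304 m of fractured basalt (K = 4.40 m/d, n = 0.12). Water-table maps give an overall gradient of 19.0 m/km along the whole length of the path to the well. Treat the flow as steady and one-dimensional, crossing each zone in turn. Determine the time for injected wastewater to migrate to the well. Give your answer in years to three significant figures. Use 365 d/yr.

14.5 years

Continuity: the same q passes through each zone, so ΔH = q·Σ(L_j/K_j) — the zones act as resistances in series.
Σ(L/K) = 511/1.32 + 304/4.40 = 387.1 + 69.09 = 456.2 d
K_eq = L_total / Σ(L/K) = 815 / 456.2 = 1.786 m/d
q = K_eq · i = 1.786 × 0.019 = 0.03394 m/d (same in every zone)
Zone A: v = q/n = 0.03394/0.28 = 0.1212 m/d → t_A = 511/0.1212 = 4215 d
Zone B: v = q/n = 0.03394/0.12 = 0.2829 m/d → t_B = 304/0.2829 = 1075 d
Total t = 4215 + 1075 = 5290 d
   = 5290 / 365 = 14.5 yr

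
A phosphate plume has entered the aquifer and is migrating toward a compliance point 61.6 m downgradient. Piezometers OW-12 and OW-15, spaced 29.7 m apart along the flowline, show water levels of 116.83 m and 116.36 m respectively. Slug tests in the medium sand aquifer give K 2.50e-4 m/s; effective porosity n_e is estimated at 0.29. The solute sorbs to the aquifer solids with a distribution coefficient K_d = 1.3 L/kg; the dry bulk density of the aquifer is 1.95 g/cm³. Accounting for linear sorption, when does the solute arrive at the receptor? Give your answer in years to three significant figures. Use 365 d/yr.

1.39 years

Hydraulic gradient i = (116.83 − 116.36) / 29.7 = 0.47 / 29.7 = 0.01582
K = 2.50e-4 m/s × 86400 s/d = 21.60 m/d
Specific discharge q = 21.60 × 0.01582 = 0.3418 m/d
Average linear velocity = 0.3418 / 0.29 = 1.179 m/d
Retardation R = 1 + ρ_b·K_d/n = 1 + 1.95×1.3/0.29 = 9.741
Contaminant velocity v_c = v/R = 1.179/9.741 = 0.1210 m/d
t = L/v_c = 61.6/0.1210 = 509.1 d
   = 509.1/365 = 1.39 yr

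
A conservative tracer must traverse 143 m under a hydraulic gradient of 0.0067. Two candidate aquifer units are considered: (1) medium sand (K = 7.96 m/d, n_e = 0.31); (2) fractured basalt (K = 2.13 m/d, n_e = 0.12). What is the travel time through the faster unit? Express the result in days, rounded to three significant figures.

831 days

Unit 1 (medium sand): v = 7.96×0.0067/0.31 = 0.1720 m/d, t = 143/0.1720 = 831.2 d
Unit 2 (fractured basalt): v = 2.13×0.0067/0.12 = 0.1189 m/d, t = 143/0.1189 = 1202 d
Faster unit: t = 831 d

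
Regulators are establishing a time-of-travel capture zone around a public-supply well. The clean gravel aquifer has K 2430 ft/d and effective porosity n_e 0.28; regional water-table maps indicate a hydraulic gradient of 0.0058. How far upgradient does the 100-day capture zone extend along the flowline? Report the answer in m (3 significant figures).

K = 2430 ft/d × 0.3048 = 740.7 m/d
q = Ki = 740.7 × 0.0058 = 4.296 m/d
v = Ki/n = 740.7·0.0058/0.28 = 15.34 m/d
L = v × T = 15.34 × 100 = 1534 m

1530 m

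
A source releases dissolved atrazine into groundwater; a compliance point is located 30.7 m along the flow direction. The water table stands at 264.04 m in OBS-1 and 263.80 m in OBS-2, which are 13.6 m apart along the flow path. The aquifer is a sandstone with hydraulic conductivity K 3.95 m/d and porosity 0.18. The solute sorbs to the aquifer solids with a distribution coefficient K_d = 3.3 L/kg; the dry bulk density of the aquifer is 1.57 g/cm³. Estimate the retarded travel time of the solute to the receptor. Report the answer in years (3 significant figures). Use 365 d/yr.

Hydraulic gradient i = (264.04 − 263.80) / 13.6 = 0.24 / 13.6 = 0.01765
Specific discharge q = 3.95 × 0.01765 = 0.06971 m/d
v_s = q/n_e = 0.06971/0.18 = 0.3873 m/d
Retardation R = 1 + ρ_b·K_d/n = 1 + 1.57×3.3/0.18 = 29.78
Contaminant velocity v_c = v/R = 0.3873/29.78 = 0.01300 m/d
t = L/v_c = 30.7/0.01300 = 2361 d
   = 2361/365 = 6.47 yr

6.47 years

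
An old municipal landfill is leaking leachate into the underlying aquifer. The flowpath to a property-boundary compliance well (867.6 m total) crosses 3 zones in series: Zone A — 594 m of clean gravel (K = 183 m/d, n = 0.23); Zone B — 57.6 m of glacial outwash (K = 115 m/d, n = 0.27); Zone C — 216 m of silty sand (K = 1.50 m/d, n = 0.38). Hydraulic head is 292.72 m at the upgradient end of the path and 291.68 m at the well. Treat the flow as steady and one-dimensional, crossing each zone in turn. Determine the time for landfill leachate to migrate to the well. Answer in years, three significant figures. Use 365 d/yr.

91.2 years

Total head drop ΔH = 292.72 − 291.68 = 1.04 m
Continuity: the same q passes through each zone, so ΔH = q·Σ(L_j/K_j) — the zones act as resistances in series.
Σ(L/K) = 594/183 + 57.6/115 + 216/1.50 = 3.246 + 0.5009 + 144.0 = 147.7 d
q = ΔH / Σ(L/K) = 1.04 / 147.7 = 0.007039 m/d (same in every zone)
Zone A: v = q/n = 0.007039/0.23 = 0.03060 m/d → t_A = 594/0.03060 = 19410 d
Zone B: v = q/n = 0.007039/0.27 = 0.02607 m/d → t_B = 57.6/0.02607 = 2209 d
Zone C: v = q/n = 0.007039/0.38 = 0.01852 m/d → t_C = 216/0.01852 = 11660 d
Total t = 19410 + 2209 + 11660 = 33280 d
   = 33280 / 365 = 91.2 yr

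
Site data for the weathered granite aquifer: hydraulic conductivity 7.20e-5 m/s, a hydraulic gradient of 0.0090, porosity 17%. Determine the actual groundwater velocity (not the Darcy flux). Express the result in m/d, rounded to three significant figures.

0.329 m/d

K = 7.20e-5 m/s × 86400 s/d = 6.221 m/d
q = Ki = 6.221 × 0.0090 = 0.05599 m/d
Average linear velocity = 0.05599 / 0.17 = 0.3293 m/d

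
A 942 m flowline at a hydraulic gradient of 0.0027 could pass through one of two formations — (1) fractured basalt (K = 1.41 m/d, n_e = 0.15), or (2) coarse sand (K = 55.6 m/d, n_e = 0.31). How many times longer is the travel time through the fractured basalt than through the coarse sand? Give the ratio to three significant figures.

Unit 1 (fractured basalt): v = 1.41×0.0027/0.15 = 0.02538 m/d, t = 942/0.02538 = 37120 d
Unit 2 (coarse sand): v = 55.6×0.0027/0.31 = 0.4843 m/d, t = 942/0.4843 = 1945 d
t(fractured basalt) / t(coarse sand) = 37120/1945 = 19.1

19.1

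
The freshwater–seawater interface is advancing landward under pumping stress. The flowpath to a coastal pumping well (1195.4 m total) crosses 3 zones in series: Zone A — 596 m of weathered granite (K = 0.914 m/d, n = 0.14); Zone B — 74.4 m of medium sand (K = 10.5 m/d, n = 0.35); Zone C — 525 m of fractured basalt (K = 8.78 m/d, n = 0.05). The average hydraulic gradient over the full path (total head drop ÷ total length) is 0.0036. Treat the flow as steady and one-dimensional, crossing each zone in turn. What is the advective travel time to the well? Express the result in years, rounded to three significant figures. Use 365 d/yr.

62.1 years

Continuity: the same q passes through each zone, so ΔH = q·Σ(L_j/K_j) — the zones act as resistances in series.
Σ(L/K) = 596/0.914 + 74.4/10.5 + 525/8.78 = 652.1 + 7.086 + 59.79 = 719.0 d
K_eq = L_total / Σ(L/K) = 1195.4 / 719.0 = 1.663 m/d
q = K_eq · i = 1.663 × 0.0036 = 0.005986 m/d (same in every zone)
Zone A: v = q/n = 0.005986/0.14 = 0.04275 m/d → t_A = 596/0.04275 = 13940 d
Zone B: v = q/n = 0.005986/0.35 = 0.01710 m/d → t_B = 74.4/0.01710 = 4350 d
Zone C: v = q/n = 0.005986/0.05 = 0.1197 m/d → t_C = 525/0.1197 = 4385 d
Total t = 13940 + 4350 + 4385 = 22680 d
   = 22680 / 365 = 62.1 yr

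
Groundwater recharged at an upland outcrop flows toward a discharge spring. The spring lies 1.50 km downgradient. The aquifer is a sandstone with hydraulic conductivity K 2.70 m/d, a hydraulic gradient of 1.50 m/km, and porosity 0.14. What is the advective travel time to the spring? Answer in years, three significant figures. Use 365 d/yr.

142 years

Darcy flux q = K·i = 2.70 × 0.0015 = 0.004050 m/d
Average linear velocity = 0.004050 / 0.14 = 0.02893 m/d
L = 1.50 km = 1500 m
t = L / v = 1500 / 0.02893 = 51850 d
   = 51850 / 365 = 142 yr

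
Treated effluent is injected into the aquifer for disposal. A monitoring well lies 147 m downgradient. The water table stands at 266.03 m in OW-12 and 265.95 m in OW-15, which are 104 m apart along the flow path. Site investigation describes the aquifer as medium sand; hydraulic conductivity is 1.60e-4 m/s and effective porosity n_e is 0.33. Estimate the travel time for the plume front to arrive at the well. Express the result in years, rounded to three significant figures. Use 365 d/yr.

Hydraulic gradient i = (266.03 − 265.95) / 104 = 0.08 / 104 = 7.692e-4
K = 1.60e-4 m/s × 86400 s/d = 13.82 m/d
Specific discharge q = 13.82 × 7.692e-4 = 0.01063 m/d
Seepage velocity v = q / n = 0.01063 / 0.33 = 0.03222 m/d
t = L / v = 147 / 0.03222 = 4562 d
   = 4562 / 365 = 12.5 yr

12.5 years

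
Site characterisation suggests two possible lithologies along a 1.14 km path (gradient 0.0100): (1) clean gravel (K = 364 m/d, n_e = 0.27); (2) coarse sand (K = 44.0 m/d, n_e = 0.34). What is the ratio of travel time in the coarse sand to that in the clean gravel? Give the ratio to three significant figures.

10.4

Unit 1 (clean gravel): v = 364×0.010/0.27 = 13.48 m/d, t = 1140/13.48 = 84.56 d
Unit 2 (coarse sand): v = 44.0×0.010/0.34 = 1.294 m/d, t = 1140/1.294 = 880.9 d
t(coarse sand) / t(clean gravel) = 880.9/84.56 = 10.4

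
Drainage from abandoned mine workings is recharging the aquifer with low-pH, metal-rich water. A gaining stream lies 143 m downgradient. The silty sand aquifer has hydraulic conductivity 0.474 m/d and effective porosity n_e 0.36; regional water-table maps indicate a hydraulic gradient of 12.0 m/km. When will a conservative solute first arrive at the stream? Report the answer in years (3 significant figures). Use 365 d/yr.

24.8 years

Specific discharge q = 0.474 × 0.012 = 0.005688 m/d
Seepage velocity v = q / n = 0.005688 / 0.36 = 0.01580 m/d
t = L / v = 143 / 0.01580 = 9051 d
   = 9051 / 365 = 24.8 yr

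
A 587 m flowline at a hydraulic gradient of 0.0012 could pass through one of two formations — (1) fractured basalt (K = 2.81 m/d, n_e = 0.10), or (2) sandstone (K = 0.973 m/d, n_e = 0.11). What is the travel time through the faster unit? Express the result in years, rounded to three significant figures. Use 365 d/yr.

Unit 1 (fractured basalt): v = 2.81×0.0012/0.10 = 0.03372 m/d, t = 587/0.03372 = 17410 d
Unit 2 (sandstone): v = 0.973×0.0012/0.11 = 0.01061 m/d, t = 587/0.01061 = 55300 d
Faster: 17410 d / 365 = 47.7 yr

47.7 years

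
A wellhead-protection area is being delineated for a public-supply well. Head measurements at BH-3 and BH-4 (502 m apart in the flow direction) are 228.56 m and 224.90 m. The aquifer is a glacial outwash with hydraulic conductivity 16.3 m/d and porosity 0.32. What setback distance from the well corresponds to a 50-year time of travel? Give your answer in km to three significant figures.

6.78 km

Hydraulic gradient i = (228.56 − 224.90) / 502 = 3.66 / 502 = 0.007291
Specific discharge q = 16.3 × 0.007291 = 0.1188 m/d
Seepage velocity v = q / n = 0.1188 / 0.32 = 0.3714 m/d
T = 50 yr × 365 = 18250 d
L = v × T = 0.3714 × 18250 = 6778 m
   = 6.78 km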